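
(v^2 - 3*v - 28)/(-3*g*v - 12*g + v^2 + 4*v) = (v - 7)/(-3*g + v)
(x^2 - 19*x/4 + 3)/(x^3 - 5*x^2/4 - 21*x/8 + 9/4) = 2*(x - 4)/(2*x^2 - x - 6)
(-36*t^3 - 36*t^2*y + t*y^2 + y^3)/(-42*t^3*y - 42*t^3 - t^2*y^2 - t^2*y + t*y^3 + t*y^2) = (-6*t^2 - 5*t*y + y^2)/(t*(-7*t*y - 7*t + y^2 + y))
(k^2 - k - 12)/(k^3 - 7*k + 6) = (k - 4)/(k^2 - 3*k + 2)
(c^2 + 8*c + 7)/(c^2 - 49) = (c + 1)/(c - 7)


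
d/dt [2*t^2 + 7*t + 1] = 4*t + 7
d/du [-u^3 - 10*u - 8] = -3*u^2 - 10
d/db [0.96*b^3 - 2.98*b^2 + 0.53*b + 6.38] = 2.88*b^2 - 5.96*b + 0.53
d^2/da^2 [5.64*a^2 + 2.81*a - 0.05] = 11.2800000000000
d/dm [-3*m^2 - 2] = -6*m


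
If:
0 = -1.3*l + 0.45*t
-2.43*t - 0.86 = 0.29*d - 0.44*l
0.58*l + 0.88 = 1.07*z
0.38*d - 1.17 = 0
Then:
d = 3.08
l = -0.27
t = -0.77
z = 0.68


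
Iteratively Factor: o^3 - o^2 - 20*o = (o + 4)*(o^2 - 5*o) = (o - 5)*(o + 4)*(o)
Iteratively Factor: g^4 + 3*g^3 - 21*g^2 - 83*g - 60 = (g + 3)*(g^3 - 21*g - 20) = (g + 1)*(g + 3)*(g^2 - g - 20) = (g + 1)*(g + 3)*(g + 4)*(g - 5)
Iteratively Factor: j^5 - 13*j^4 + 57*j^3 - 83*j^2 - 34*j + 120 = (j - 5)*(j^4 - 8*j^3 + 17*j^2 + 2*j - 24) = (j - 5)*(j - 3)*(j^3 - 5*j^2 + 2*j + 8) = (j - 5)*(j - 3)*(j - 2)*(j^2 - 3*j - 4) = (j - 5)*(j - 3)*(j - 2)*(j + 1)*(j - 4)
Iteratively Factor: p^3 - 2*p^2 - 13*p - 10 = (p - 5)*(p^2 + 3*p + 2) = (p - 5)*(p + 1)*(p + 2)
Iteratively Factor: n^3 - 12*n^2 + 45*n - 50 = (n - 2)*(n^2 - 10*n + 25) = (n - 5)*(n - 2)*(n - 5)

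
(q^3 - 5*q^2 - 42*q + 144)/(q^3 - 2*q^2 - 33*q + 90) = (q - 8)/(q - 5)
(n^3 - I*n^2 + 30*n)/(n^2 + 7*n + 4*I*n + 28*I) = n*(n^2 - I*n + 30)/(n^2 + n*(7 + 4*I) + 28*I)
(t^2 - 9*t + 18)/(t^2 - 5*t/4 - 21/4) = 4*(t - 6)/(4*t + 7)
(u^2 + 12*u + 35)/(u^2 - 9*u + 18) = (u^2 + 12*u + 35)/(u^2 - 9*u + 18)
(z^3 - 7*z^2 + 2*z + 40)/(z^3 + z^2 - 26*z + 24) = (z^2 - 3*z - 10)/(z^2 + 5*z - 6)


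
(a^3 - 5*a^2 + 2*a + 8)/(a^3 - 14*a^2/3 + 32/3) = 3*(a + 1)/(3*a + 4)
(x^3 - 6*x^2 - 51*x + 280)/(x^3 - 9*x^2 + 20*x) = (x^2 - x - 56)/(x*(x - 4))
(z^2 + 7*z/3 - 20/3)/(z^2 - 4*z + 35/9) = 3*(z + 4)/(3*z - 7)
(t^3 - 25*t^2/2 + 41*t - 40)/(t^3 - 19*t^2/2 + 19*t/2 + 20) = (t - 2)/(t + 1)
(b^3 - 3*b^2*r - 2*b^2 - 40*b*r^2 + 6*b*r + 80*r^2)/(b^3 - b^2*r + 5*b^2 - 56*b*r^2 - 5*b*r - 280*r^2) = (b^2 + 5*b*r - 2*b - 10*r)/(b^2 + 7*b*r + 5*b + 35*r)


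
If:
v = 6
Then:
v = 6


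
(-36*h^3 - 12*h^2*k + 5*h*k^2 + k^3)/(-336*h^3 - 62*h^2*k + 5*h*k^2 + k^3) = (6*h^2 + h*k - k^2)/(56*h^2 + h*k - k^2)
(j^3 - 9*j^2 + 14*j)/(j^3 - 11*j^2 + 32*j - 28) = j/(j - 2)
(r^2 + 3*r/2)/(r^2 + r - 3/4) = 2*r/(2*r - 1)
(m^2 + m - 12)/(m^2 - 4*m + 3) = (m + 4)/(m - 1)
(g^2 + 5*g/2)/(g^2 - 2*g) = (g + 5/2)/(g - 2)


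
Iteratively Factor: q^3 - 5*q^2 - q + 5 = (q + 1)*(q^2 - 6*q + 5) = (q - 1)*(q + 1)*(q - 5)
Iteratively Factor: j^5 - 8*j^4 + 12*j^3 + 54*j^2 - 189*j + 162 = (j - 3)*(j^4 - 5*j^3 - 3*j^2 + 45*j - 54) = (j - 3)*(j + 3)*(j^3 - 8*j^2 + 21*j - 18) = (j - 3)^2*(j + 3)*(j^2 - 5*j + 6) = (j - 3)^2*(j - 2)*(j + 3)*(j - 3)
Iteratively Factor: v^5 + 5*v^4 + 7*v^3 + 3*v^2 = (v)*(v^4 + 5*v^3 + 7*v^2 + 3*v) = v*(v + 3)*(v^3 + 2*v^2 + v) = v*(v + 1)*(v + 3)*(v^2 + v) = v^2*(v + 1)*(v + 3)*(v + 1)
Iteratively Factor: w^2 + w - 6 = (w - 2)*(w + 3)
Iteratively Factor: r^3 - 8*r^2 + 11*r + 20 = (r + 1)*(r^2 - 9*r + 20) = (r - 4)*(r + 1)*(r - 5)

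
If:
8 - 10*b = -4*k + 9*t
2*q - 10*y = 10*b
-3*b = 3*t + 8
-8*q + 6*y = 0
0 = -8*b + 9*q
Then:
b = 0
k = -8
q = 0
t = -8/3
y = 0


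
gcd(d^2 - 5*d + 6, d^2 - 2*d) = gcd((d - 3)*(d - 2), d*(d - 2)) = d - 2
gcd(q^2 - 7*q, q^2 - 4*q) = q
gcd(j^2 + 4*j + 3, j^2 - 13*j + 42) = 1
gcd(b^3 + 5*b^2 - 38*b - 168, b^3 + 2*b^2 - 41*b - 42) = b^2 + b - 42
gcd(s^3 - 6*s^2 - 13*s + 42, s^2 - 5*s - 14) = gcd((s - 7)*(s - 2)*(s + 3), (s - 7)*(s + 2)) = s - 7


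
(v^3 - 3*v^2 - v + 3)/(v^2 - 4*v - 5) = (v^2 - 4*v + 3)/(v - 5)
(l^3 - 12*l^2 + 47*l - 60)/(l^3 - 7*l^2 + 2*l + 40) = (l - 3)/(l + 2)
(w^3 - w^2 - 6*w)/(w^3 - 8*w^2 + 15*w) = (w + 2)/(w - 5)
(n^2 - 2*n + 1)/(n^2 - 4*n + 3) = (n - 1)/(n - 3)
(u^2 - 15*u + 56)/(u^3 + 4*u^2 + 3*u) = (u^2 - 15*u + 56)/(u*(u^2 + 4*u + 3))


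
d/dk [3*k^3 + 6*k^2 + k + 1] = 9*k^2 + 12*k + 1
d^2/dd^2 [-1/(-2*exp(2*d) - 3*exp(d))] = (-(2*exp(d) + 3)*(8*exp(d) + 3) + 2*(4*exp(d) + 3)^2)*exp(-d)/(2*exp(d) + 3)^3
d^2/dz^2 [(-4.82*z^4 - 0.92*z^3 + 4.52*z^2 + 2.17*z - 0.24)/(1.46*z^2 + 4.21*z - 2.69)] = (-20.548624*z^6 - 177.759672*z^5 - 399.000564*z^4 + 787.223408*z^3 - 252.580992*z^2 + 2.340372*z + 104.17169)/(3.112136*z^6 + 26.922108*z^5 + 60.429546*z^4 - 24.587663*z^3 - 111.339369*z^2 + 91.391943*z - 19.465109)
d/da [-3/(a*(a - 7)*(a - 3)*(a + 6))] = 6*(2*a^3 - 6*a^2 - 39*a + 63)/(a^2*(a^6 - 8*a^5 - 62*a^4 + 564*a^3 + 513*a^2 - 9828*a + 15876))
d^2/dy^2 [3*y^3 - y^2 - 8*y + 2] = 18*y - 2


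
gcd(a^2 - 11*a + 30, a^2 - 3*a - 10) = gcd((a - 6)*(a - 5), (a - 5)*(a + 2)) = a - 5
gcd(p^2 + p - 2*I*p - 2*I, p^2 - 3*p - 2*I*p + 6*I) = p - 2*I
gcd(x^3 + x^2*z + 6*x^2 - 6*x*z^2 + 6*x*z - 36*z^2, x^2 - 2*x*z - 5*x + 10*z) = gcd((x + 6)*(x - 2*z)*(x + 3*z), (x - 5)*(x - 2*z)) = x - 2*z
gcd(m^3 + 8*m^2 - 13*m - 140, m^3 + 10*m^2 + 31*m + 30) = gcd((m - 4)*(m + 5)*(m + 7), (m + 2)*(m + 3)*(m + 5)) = m + 5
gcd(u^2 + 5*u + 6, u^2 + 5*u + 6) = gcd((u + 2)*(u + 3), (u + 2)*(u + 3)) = u^2 + 5*u + 6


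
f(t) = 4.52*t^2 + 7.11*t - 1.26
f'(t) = 9.04*t + 7.11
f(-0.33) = -3.11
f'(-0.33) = 4.13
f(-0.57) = -3.84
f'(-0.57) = 1.96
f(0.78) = 7.04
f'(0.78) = 14.16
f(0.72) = 6.20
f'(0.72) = 13.62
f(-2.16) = 4.47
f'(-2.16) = -12.42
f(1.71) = 24.12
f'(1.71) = 22.57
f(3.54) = 80.55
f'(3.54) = 39.11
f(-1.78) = 0.41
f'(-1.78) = -8.98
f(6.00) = 204.12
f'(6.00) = 61.35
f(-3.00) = 18.09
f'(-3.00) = -20.01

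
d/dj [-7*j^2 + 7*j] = 7 - 14*j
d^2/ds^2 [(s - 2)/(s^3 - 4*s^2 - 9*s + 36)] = 2*((s - 2)*(-3*s^2 + 8*s + 9)^2 + (-3*s^2 + 8*s - (s - 2)*(3*s - 4) + 9)*(s^3 - 4*s^2 - 9*s + 36))/(s^3 - 4*s^2 - 9*s + 36)^3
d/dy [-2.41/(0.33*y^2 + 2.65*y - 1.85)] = (1.5906*y + 6.3865)/(0.33*y^2 + 2.65*y - 1.85)^2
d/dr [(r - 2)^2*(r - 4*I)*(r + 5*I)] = 4*r^3 + 3*r^2*(-4 + I) + 8*r*(6 - I) - 80 + 4*I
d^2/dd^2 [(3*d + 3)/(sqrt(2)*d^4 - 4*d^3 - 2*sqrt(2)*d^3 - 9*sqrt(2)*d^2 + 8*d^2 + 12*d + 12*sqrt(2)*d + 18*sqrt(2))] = 6*(6*d^4 - 24*d^3 - 16*sqrt(2)*d^3 + 33*d^2 + 54*sqrt(2)*d^2 - 72*d - 18*sqrt(2)*d - 36*sqrt(2) + 162)/(sqrt(2)*d^9 - 9*sqrt(2)*d^8 - 12*d^8 + 33*sqrt(2)*d^7 + 108*d^7 - 212*d^6 - 81*sqrt(2)*d^6 - 684*d^5 + 126*sqrt(2)*d^5 + 162*sqrt(2)*d^4 + 2592*d^4 - 1188*sqrt(2)*d^3 + 864*d^3 - 11664*d^2 + 2916*sqrt(2)*d^2 - 5832*sqrt(2)*d + 11664*d + 5832*sqrt(2))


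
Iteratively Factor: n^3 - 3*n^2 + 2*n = (n - 2)*(n^2 - n) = (n - 2)*(n - 1)*(n)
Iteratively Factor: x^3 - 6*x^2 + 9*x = (x)*(x^2 - 6*x + 9) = x*(x - 3)*(x - 3)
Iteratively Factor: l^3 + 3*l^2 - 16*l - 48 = (l - 4)*(l^2 + 7*l + 12) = (l - 4)*(l + 4)*(l + 3)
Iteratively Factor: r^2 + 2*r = (r + 2)*(r)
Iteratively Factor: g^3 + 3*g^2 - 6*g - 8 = (g + 4)*(g^2 - g - 2) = (g + 1)*(g + 4)*(g - 2)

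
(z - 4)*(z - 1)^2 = z^3 - 6*z^2 + 9*z - 4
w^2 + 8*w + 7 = (w + 1)*(w + 7)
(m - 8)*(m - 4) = m^2 - 12*m + 32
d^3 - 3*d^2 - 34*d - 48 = (d - 8)*(d + 2)*(d + 3)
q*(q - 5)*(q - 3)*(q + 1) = q^4 - 7*q^3 + 7*q^2 + 15*q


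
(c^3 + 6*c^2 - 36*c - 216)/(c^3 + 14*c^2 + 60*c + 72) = (c - 6)/(c + 2)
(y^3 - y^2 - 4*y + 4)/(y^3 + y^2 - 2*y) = (y - 2)/y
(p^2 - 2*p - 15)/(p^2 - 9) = (p - 5)/(p - 3)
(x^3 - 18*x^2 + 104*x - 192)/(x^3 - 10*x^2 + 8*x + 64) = (x - 6)/(x + 2)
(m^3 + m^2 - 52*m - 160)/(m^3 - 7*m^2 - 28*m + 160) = (m + 4)/(m - 4)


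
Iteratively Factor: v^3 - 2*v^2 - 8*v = (v + 2)*(v^2 - 4*v) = v*(v + 2)*(v - 4)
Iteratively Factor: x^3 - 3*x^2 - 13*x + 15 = (x + 3)*(x^2 - 6*x + 5) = (x - 1)*(x + 3)*(x - 5)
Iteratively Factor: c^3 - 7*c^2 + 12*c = (c - 3)*(c^2 - 4*c) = c*(c - 3)*(c - 4)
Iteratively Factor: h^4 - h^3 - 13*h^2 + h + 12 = (h + 1)*(h^3 - 2*h^2 - 11*h + 12) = (h - 4)*(h + 1)*(h^2 + 2*h - 3) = (h - 4)*(h + 1)*(h + 3)*(h - 1)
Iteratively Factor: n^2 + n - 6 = (n - 2)*(n + 3)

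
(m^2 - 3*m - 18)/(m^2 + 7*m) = (m^2 - 3*m - 18)/(m*(m + 7))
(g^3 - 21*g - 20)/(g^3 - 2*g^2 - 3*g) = (g^2 - g - 20)/(g*(g - 3))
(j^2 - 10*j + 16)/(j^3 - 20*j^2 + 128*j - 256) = (j - 2)/(j^2 - 12*j + 32)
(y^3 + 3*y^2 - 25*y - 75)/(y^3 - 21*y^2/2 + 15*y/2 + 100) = 2*(y^2 + 8*y + 15)/(2*y^2 - 11*y - 40)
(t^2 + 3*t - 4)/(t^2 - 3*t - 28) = (t - 1)/(t - 7)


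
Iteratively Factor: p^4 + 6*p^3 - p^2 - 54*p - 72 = (p + 2)*(p^3 + 4*p^2 - 9*p - 36) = (p + 2)*(p + 4)*(p^2 - 9) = (p + 2)*(p + 3)*(p + 4)*(p - 3)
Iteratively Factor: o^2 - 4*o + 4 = (o - 2)*(o - 2)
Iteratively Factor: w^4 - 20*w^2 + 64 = (w - 2)*(w^3 + 2*w^2 - 16*w - 32) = (w - 2)*(w + 2)*(w^2 - 16) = (w - 4)*(w - 2)*(w + 2)*(w + 4)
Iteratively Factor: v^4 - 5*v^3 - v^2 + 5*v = (v - 5)*(v^3 - v) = (v - 5)*(v + 1)*(v^2 - v) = v*(v - 5)*(v + 1)*(v - 1)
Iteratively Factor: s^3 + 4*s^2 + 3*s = (s)*(s^2 + 4*s + 3) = s*(s + 3)*(s + 1)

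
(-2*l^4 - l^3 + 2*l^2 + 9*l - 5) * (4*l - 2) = -8*l^5 + 10*l^3 + 32*l^2 - 38*l + 10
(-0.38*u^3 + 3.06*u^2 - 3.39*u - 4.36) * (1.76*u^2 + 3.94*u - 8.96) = -0.6688*u^5 + 3.8884*u^4 + 9.4948*u^3 - 48.4478*u^2 + 13.196*u + 39.0656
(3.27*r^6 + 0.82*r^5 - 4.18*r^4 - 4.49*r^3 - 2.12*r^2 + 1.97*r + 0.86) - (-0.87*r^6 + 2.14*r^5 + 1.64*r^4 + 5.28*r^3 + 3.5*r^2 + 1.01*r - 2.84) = 4.14*r^6 - 1.32*r^5 - 5.82*r^4 - 9.77*r^3 - 5.62*r^2 + 0.96*r + 3.7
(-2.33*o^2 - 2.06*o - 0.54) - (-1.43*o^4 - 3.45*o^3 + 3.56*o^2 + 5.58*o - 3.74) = 1.43*o^4 + 3.45*o^3 - 5.89*o^2 - 7.64*o + 3.2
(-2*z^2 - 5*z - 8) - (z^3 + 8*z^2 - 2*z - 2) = -z^3 - 10*z^2 - 3*z - 6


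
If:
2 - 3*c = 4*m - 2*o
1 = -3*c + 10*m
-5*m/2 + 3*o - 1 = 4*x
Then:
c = 80*x/111 + 73/111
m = 8*x/37 + 11/37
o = 56*x/37 + 43/74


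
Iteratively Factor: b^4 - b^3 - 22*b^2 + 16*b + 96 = (b - 3)*(b^3 + 2*b^2 - 16*b - 32) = (b - 3)*(b + 2)*(b^2 - 16) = (b - 3)*(b + 2)*(b + 4)*(b - 4)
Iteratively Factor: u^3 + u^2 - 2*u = (u + 2)*(u^2 - u) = u*(u + 2)*(u - 1)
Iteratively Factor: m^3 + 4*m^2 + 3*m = (m)*(m^2 + 4*m + 3) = m*(m + 1)*(m + 3)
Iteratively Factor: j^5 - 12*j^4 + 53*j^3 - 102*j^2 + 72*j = (j)*(j^4 - 12*j^3 + 53*j^2 - 102*j + 72) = j*(j - 3)*(j^3 - 9*j^2 + 26*j - 24) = j*(j - 3)^2*(j^2 - 6*j + 8) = j*(j - 4)*(j - 3)^2*(j - 2)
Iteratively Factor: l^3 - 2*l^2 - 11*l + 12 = (l - 4)*(l^2 + 2*l - 3) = (l - 4)*(l + 3)*(l - 1)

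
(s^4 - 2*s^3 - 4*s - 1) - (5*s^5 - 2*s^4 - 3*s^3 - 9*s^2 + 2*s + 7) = -5*s^5 + 3*s^4 + s^3 + 9*s^2 - 6*s - 8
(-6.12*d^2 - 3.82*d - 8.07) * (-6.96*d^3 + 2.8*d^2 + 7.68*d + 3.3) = 42.5952*d^5 + 9.4512*d^4 - 1.53039999999999*d^3 - 72.1296*d^2 - 74.5836*d - 26.631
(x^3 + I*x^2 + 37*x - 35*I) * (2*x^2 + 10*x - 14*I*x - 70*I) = 2*x^5 + 10*x^4 - 12*I*x^4 + 88*x^3 - 60*I*x^3 + 440*x^2 - 588*I*x^2 - 490*x - 2940*I*x - 2450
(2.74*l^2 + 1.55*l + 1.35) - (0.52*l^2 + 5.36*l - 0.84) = 2.22*l^2 - 3.81*l + 2.19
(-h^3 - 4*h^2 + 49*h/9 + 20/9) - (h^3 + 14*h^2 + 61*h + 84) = -2*h^3 - 18*h^2 - 500*h/9 - 736/9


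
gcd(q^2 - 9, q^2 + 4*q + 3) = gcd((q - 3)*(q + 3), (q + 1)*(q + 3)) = q + 3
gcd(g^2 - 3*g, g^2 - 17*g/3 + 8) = g - 3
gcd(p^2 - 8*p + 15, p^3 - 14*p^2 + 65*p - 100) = p - 5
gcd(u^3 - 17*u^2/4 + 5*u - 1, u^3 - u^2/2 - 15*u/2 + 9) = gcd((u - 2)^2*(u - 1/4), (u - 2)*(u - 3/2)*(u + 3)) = u - 2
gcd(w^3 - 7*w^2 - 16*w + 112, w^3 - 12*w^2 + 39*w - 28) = w^2 - 11*w + 28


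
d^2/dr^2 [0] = 0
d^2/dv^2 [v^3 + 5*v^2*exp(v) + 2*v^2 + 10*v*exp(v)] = 5*v^2*exp(v) + 30*v*exp(v) + 6*v + 30*exp(v) + 4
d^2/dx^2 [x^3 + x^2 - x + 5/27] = 6*x + 2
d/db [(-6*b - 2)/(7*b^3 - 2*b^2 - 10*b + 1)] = 2*(42*b^3 + 15*b^2 - 4*b - 13)/(49*b^6 - 28*b^5 - 136*b^4 + 54*b^3 + 96*b^2 - 20*b + 1)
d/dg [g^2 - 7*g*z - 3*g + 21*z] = 2*g - 7*z - 3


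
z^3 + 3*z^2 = z^2*(z + 3)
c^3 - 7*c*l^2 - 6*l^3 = (c - 3*l)*(c + l)*(c + 2*l)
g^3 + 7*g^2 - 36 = (g - 2)*(g + 3)*(g + 6)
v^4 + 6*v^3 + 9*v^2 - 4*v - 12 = (v - 1)*(v + 2)^2*(v + 3)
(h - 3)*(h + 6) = h^2 + 3*h - 18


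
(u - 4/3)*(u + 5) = u^2 + 11*u/3 - 20/3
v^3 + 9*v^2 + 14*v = v*(v + 2)*(v + 7)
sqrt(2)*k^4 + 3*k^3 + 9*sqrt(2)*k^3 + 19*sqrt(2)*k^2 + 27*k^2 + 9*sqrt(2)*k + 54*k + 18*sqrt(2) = (k + 3)*(k + 6)*(k + sqrt(2))*(sqrt(2)*k + 1)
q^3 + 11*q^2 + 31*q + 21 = (q + 1)*(q + 3)*(q + 7)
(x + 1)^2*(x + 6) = x^3 + 8*x^2 + 13*x + 6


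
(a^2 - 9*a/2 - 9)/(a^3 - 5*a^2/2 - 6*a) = (a - 6)/(a*(a - 4))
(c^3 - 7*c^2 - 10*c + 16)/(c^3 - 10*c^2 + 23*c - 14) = (c^2 - 6*c - 16)/(c^2 - 9*c + 14)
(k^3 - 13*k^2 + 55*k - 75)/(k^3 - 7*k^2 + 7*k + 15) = (k - 5)/(k + 1)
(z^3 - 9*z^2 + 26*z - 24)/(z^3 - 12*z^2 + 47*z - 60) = (z - 2)/(z - 5)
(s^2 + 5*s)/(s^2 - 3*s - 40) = s/(s - 8)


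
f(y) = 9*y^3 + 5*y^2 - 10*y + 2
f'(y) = 27*y^2 + 10*y - 10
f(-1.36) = 2.21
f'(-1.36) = 26.34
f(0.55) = -0.49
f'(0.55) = 3.67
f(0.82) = 2.12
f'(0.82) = 16.35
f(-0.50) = 7.12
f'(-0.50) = -8.25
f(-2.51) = -83.72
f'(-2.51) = 135.00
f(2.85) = 222.45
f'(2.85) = 237.81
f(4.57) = 919.72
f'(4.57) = 599.59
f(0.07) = 1.33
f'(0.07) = -9.17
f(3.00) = 260.00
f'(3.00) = 263.00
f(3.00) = 260.00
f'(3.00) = 263.00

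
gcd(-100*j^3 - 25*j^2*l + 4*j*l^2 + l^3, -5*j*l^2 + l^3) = 5*j - l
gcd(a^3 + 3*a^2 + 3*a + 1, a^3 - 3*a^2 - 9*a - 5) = a^2 + 2*a + 1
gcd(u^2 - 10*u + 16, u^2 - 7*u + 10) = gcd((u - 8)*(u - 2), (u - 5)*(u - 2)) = u - 2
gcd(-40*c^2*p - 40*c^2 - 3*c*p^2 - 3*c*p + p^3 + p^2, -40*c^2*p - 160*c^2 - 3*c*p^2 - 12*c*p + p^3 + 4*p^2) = -40*c^2 - 3*c*p + p^2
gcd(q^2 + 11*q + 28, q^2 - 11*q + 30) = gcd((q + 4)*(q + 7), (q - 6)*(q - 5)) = 1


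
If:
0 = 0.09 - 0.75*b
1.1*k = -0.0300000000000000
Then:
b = 0.12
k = -0.03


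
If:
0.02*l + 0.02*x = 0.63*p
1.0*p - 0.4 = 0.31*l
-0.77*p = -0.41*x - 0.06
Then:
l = -1.47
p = -0.05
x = -0.25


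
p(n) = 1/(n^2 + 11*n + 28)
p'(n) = (-2*n - 11)/(n^2 + 11*n + 28)^2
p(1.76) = 0.02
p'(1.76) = -0.01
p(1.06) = 0.02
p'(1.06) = -0.01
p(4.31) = 0.01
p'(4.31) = -0.00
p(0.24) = 0.03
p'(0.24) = -0.01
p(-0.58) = 0.05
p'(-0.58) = -0.02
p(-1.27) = 0.06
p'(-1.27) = -0.03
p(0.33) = 0.03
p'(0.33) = -0.01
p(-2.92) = 0.23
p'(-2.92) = -0.27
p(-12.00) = 0.02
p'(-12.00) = 0.01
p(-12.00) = 0.02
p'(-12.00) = 0.01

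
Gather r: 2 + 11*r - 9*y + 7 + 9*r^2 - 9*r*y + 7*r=9*r^2 + r*(18 - 9*y) - 9*y + 9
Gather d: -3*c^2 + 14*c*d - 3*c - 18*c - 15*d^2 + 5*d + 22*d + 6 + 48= -3*c^2 - 21*c - 15*d^2 + d*(14*c + 27) + 54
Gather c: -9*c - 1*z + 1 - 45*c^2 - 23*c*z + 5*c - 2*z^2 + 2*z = -45*c^2 + c*(-23*z - 4) - 2*z^2 + z + 1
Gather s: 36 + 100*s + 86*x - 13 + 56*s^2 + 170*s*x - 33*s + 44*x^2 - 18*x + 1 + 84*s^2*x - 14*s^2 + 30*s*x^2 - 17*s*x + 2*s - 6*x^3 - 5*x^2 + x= s^2*(84*x + 42) + s*(30*x^2 + 153*x + 69) - 6*x^3 + 39*x^2 + 69*x + 24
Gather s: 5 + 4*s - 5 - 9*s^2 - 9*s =-9*s^2 - 5*s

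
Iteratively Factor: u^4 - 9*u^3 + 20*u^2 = (u)*(u^3 - 9*u^2 + 20*u) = u^2*(u^2 - 9*u + 20) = u^2*(u - 5)*(u - 4)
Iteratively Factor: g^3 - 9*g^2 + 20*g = (g)*(g^2 - 9*g + 20) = g*(g - 4)*(g - 5)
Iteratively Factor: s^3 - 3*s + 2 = (s + 2)*(s^2 - 2*s + 1) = (s - 1)*(s + 2)*(s - 1)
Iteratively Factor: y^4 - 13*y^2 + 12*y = (y + 4)*(y^3 - 4*y^2 + 3*y) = (y - 1)*(y + 4)*(y^2 - 3*y) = (y - 3)*(y - 1)*(y + 4)*(y)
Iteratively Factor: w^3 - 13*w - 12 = (w - 4)*(w^2 + 4*w + 3) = (w - 4)*(w + 1)*(w + 3)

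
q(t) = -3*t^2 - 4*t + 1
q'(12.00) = -76.00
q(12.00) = -479.00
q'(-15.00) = 86.00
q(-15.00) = -614.00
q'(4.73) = -32.38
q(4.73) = -85.04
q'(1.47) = -12.82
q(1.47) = -11.36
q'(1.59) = -13.54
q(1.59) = -12.94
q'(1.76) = -14.56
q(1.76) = -15.33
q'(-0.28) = -2.32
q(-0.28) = 1.88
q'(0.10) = -4.60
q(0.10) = 0.57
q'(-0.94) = 1.64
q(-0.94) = 2.11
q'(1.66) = -13.96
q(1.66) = -13.91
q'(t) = -6*t - 4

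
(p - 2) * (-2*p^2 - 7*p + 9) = -2*p^3 - 3*p^2 + 23*p - 18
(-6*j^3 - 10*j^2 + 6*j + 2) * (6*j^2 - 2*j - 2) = -36*j^5 - 48*j^4 + 68*j^3 + 20*j^2 - 16*j - 4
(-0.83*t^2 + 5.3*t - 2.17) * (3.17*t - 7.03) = -2.6311*t^3 + 22.6359*t^2 - 44.1379*t + 15.2551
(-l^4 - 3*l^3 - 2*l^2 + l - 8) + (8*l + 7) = -l^4 - 3*l^3 - 2*l^2 + 9*l - 1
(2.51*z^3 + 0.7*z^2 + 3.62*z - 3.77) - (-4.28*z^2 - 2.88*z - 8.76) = 2.51*z^3 + 4.98*z^2 + 6.5*z + 4.99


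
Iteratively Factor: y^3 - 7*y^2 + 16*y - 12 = (y - 3)*(y^2 - 4*y + 4) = (y - 3)*(y - 2)*(y - 2)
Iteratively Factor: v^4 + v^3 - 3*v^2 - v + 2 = (v + 1)*(v^3 - 3*v + 2) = (v - 1)*(v + 1)*(v^2 + v - 2) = (v - 1)*(v + 1)*(v + 2)*(v - 1)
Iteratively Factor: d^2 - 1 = (d + 1)*(d - 1)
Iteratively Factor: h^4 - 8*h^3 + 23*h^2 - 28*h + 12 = (h - 3)*(h^3 - 5*h^2 + 8*h - 4) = (h - 3)*(h - 1)*(h^2 - 4*h + 4) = (h - 3)*(h - 2)*(h - 1)*(h - 2)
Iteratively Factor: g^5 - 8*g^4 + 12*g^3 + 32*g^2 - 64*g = (g - 4)*(g^4 - 4*g^3 - 4*g^2 + 16*g) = (g - 4)*(g - 2)*(g^3 - 2*g^2 - 8*g) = (g - 4)*(g - 2)*(g + 2)*(g^2 - 4*g) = (g - 4)^2*(g - 2)*(g + 2)*(g)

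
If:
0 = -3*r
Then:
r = 0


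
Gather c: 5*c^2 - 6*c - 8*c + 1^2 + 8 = 5*c^2 - 14*c + 9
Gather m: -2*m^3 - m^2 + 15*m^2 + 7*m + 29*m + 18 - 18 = -2*m^3 + 14*m^2 + 36*m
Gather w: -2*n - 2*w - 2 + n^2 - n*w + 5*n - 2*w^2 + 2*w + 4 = n^2 - n*w + 3*n - 2*w^2 + 2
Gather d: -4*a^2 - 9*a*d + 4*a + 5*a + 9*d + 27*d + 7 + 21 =-4*a^2 + 9*a + d*(36 - 9*a) + 28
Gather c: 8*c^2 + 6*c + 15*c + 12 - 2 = 8*c^2 + 21*c + 10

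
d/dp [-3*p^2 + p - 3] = 1 - 6*p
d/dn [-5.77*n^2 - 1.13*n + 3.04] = -11.54*n - 1.13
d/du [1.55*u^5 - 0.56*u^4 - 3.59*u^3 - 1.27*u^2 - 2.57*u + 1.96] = 7.75*u^4 - 2.24*u^3 - 10.77*u^2 - 2.54*u - 2.57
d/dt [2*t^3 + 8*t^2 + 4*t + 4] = 6*t^2 + 16*t + 4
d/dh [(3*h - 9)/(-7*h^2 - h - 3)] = 3*(-7*h^2 - h + (h - 3)*(14*h + 1) - 3)/(7*h^2 + h + 3)^2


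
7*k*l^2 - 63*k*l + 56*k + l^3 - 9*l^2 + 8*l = (7*k + l)*(l - 8)*(l - 1)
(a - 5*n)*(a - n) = a^2 - 6*a*n + 5*n^2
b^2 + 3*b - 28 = (b - 4)*(b + 7)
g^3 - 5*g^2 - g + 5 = (g - 5)*(g - 1)*(g + 1)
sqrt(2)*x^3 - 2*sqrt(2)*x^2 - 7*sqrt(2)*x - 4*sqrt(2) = (x - 4)*(x + 1)*(sqrt(2)*x + sqrt(2))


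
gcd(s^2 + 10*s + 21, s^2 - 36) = 1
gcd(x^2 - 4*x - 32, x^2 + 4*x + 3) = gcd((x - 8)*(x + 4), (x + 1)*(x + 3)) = 1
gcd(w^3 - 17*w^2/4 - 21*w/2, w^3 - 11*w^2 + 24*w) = w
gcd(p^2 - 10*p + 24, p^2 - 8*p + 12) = p - 6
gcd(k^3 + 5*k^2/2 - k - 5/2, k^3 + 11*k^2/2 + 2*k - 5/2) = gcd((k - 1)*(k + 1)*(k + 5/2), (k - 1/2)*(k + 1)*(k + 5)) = k + 1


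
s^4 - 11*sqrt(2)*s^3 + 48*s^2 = s^2*(s - 8*sqrt(2))*(s - 3*sqrt(2))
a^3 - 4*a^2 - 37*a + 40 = (a - 8)*(a - 1)*(a + 5)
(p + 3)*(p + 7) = p^2 + 10*p + 21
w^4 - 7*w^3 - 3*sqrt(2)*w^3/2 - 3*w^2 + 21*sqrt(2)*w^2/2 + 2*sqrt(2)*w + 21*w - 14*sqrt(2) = (w - 7)*(w - 2*sqrt(2))*(w - sqrt(2)/2)*(w + sqrt(2))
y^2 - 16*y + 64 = (y - 8)^2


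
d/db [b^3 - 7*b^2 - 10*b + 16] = 3*b^2 - 14*b - 10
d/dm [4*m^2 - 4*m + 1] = 8*m - 4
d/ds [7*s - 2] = 7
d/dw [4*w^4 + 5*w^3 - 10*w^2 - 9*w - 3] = 16*w^3 + 15*w^2 - 20*w - 9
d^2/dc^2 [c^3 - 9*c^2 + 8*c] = 6*c - 18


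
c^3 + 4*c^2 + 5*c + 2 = (c + 1)^2*(c + 2)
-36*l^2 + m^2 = (-6*l + m)*(6*l + m)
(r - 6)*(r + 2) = r^2 - 4*r - 12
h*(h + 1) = h^2 + h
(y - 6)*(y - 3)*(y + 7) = y^3 - 2*y^2 - 45*y + 126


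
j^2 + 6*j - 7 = (j - 1)*(j + 7)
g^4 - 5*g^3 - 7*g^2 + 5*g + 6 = (g - 6)*(g - 1)*(g + 1)^2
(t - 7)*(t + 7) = t^2 - 49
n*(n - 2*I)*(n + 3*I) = n^3 + I*n^2 + 6*n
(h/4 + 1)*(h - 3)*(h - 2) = h^3/4 - h^2/4 - 7*h/2 + 6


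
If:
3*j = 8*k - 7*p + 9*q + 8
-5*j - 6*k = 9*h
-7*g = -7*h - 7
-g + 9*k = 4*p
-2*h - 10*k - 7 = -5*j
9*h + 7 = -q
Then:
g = 6260/22719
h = -16459/22719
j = 9325/7573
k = 1376/22719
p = 1531/22719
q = -3634/7573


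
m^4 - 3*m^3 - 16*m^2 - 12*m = m*(m - 6)*(m + 1)*(m + 2)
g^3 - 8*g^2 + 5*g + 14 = (g - 7)*(g - 2)*(g + 1)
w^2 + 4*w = w*(w + 4)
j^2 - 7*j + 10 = (j - 5)*(j - 2)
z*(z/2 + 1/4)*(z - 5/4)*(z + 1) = z^4/2 + z^3/8 - 11*z^2/16 - 5*z/16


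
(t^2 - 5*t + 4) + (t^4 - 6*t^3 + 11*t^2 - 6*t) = t^4 - 6*t^3 + 12*t^2 - 11*t + 4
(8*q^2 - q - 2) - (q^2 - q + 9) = 7*q^2 - 11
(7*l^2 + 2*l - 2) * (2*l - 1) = 14*l^3 - 3*l^2 - 6*l + 2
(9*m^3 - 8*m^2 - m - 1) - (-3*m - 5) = 9*m^3 - 8*m^2 + 2*m + 4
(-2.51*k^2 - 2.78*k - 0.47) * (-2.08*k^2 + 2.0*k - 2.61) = 5.2208*k^4 + 0.7624*k^3 + 1.9687*k^2 + 6.3158*k + 1.2267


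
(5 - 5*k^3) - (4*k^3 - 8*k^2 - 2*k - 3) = -9*k^3 + 8*k^2 + 2*k + 8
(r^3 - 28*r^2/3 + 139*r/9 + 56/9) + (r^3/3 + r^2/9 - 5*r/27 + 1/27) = 4*r^3/3 - 83*r^2/9 + 412*r/27 + 169/27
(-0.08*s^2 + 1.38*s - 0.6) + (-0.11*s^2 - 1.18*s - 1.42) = -0.19*s^2 + 0.2*s - 2.02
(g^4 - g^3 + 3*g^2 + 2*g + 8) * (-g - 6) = -g^5 - 5*g^4 + 3*g^3 - 20*g^2 - 20*g - 48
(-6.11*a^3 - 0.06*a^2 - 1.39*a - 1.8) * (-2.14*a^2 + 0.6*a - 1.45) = 13.0754*a^5 - 3.5376*a^4 + 11.7981*a^3 + 3.105*a^2 + 0.9355*a + 2.61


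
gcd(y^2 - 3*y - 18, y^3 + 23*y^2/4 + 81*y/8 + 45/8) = y + 3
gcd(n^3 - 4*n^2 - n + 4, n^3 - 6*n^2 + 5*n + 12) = n^2 - 3*n - 4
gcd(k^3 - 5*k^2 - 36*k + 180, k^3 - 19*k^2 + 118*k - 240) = k^2 - 11*k + 30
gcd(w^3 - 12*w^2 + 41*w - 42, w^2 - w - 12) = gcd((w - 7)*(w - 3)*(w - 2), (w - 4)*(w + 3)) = 1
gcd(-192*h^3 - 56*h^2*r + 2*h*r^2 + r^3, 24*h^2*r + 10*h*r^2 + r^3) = 24*h^2 + 10*h*r + r^2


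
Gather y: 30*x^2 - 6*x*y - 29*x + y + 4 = 30*x^2 - 29*x + y*(1 - 6*x) + 4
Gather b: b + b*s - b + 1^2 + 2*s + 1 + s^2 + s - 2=b*s + s^2 + 3*s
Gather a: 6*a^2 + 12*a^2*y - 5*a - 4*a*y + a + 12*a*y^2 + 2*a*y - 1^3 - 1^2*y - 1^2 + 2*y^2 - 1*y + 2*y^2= a^2*(12*y + 6) + a*(12*y^2 - 2*y - 4) + 4*y^2 - 2*y - 2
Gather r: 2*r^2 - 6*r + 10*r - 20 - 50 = 2*r^2 + 4*r - 70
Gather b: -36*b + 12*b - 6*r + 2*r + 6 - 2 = -24*b - 4*r + 4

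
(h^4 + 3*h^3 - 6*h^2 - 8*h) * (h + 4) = h^5 + 7*h^4 + 6*h^3 - 32*h^2 - 32*h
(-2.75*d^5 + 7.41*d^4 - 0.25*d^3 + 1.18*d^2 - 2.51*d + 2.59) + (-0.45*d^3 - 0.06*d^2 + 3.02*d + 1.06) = -2.75*d^5 + 7.41*d^4 - 0.7*d^3 + 1.12*d^2 + 0.51*d + 3.65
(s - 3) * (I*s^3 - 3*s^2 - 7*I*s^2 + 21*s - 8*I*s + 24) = I*s^4 - 3*s^3 - 10*I*s^3 + 30*s^2 + 13*I*s^2 - 39*s + 24*I*s - 72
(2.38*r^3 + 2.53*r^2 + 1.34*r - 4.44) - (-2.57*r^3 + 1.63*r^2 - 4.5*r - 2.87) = 4.95*r^3 + 0.9*r^2 + 5.84*r - 1.57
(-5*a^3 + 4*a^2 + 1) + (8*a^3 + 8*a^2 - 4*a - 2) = 3*a^3 + 12*a^2 - 4*a - 1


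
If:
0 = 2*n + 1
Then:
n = -1/2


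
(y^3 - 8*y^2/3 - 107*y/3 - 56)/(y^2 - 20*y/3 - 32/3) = (3*y^2 + 16*y + 21)/(3*y + 4)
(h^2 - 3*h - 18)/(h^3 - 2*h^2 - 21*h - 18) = 1/(h + 1)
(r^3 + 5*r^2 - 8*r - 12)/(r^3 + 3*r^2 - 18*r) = (r^2 - r - 2)/(r*(r - 3))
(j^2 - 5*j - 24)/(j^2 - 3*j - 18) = (j - 8)/(j - 6)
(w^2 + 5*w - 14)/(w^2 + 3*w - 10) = (w + 7)/(w + 5)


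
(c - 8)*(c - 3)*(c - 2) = c^3 - 13*c^2 + 46*c - 48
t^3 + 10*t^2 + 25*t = t*(t + 5)^2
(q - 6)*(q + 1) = q^2 - 5*q - 6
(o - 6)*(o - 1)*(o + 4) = o^3 - 3*o^2 - 22*o + 24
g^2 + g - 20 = (g - 4)*(g + 5)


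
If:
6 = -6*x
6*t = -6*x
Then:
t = 1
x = -1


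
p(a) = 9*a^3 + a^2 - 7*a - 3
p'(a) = 27*a^2 + 2*a - 7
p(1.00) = 0.00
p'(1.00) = 22.00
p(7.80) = 4274.21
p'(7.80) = 1651.28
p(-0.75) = -0.98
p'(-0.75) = 6.69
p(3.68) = 433.31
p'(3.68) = 366.00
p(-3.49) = -348.97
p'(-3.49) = 314.88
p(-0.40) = -0.62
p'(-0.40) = -3.48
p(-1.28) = -11.28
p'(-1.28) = 34.68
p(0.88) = -2.25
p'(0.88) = 15.67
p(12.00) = 15609.00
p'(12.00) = 3905.00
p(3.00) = 228.00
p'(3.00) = 242.00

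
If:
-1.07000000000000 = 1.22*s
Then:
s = -0.88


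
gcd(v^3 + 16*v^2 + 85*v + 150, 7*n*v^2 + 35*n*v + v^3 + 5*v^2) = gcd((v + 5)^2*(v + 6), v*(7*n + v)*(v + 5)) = v + 5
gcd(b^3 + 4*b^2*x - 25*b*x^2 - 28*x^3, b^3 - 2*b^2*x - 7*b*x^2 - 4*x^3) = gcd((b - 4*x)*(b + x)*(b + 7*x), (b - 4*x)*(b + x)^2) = -b^2 + 3*b*x + 4*x^2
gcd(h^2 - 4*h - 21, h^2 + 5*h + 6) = h + 3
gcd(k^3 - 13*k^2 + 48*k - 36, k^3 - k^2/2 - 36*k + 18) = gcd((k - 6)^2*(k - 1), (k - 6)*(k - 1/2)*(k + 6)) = k - 6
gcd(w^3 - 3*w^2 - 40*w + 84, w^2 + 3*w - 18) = w + 6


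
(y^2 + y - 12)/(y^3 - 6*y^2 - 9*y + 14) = (y^2 + y - 12)/(y^3 - 6*y^2 - 9*y + 14)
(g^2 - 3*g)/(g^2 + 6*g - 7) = g*(g - 3)/(g^2 + 6*g - 7)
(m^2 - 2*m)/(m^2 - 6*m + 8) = m/(m - 4)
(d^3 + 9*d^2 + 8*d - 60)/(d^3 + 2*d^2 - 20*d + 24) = (d + 5)/(d - 2)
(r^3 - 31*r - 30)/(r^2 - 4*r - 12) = (r^2 + 6*r + 5)/(r + 2)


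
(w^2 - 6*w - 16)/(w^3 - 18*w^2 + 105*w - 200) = (w + 2)/(w^2 - 10*w + 25)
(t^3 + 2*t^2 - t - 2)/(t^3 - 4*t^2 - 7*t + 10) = (t + 1)/(t - 5)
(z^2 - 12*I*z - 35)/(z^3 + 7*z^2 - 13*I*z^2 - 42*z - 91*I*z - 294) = (z - 5*I)/(z^2 + z*(7 - 6*I) - 42*I)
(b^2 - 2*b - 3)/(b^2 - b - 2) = (b - 3)/(b - 2)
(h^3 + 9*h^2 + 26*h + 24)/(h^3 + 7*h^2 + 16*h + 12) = (h + 4)/(h + 2)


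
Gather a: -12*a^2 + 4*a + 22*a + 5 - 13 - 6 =-12*a^2 + 26*a - 14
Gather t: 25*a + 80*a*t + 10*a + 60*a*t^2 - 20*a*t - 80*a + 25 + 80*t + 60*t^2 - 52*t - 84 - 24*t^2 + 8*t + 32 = -45*a + t^2*(60*a + 36) + t*(60*a + 36) - 27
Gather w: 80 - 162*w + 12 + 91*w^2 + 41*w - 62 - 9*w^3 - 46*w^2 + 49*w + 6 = -9*w^3 + 45*w^2 - 72*w + 36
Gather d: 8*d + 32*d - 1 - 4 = 40*d - 5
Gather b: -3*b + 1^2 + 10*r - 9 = -3*b + 10*r - 8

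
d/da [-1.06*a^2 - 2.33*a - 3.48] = -2.12*a - 2.33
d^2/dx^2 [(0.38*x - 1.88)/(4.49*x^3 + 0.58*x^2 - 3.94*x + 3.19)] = (45.965028*x^5 - 448.87428*x^4 - 64.633816*x^3 + 130.44204*x^2 + 183.123168*x - 41.859848)/(90.518849*x^9 + 35.078574*x^8 - 233.761074*x^7 + 131.563981*x^6 + 254.971032*x^5 - 308.367672*x^4 + 32.170355*x^3 + 166.267266*x^2 - 120.281502*x + 32.461759)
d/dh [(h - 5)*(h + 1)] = 2*h - 4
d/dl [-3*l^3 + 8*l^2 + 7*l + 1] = -9*l^2 + 16*l + 7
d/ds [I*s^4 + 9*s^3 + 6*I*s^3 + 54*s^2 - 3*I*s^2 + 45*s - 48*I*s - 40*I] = 4*I*s^3 + s^2*(27 + 18*I) + 6*s*(18 - I) + 45 - 48*I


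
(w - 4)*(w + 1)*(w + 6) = w^3 + 3*w^2 - 22*w - 24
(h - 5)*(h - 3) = h^2 - 8*h + 15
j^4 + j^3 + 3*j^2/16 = j^2*(j + 1/4)*(j + 3/4)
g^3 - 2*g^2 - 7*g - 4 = (g - 4)*(g + 1)^2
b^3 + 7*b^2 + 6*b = b*(b + 1)*(b + 6)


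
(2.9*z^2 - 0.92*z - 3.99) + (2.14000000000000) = 2.9*z^2 - 0.92*z - 1.85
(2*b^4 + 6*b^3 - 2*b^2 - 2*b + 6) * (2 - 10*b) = -20*b^5 - 56*b^4 + 32*b^3 + 16*b^2 - 64*b + 12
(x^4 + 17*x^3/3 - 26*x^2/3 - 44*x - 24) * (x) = x^5 + 17*x^4/3 - 26*x^3/3 - 44*x^2 - 24*x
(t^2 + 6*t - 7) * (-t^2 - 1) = -t^4 - 6*t^3 + 6*t^2 - 6*t + 7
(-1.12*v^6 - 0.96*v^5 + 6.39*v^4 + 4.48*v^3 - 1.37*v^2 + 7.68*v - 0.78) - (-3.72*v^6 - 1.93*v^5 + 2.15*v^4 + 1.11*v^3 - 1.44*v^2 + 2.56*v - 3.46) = 2.6*v^6 + 0.97*v^5 + 4.24*v^4 + 3.37*v^3 + 0.0699999999999998*v^2 + 5.12*v + 2.68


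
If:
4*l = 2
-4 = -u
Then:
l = 1/2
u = 4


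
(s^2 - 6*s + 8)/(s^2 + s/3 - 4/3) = 3*(s^2 - 6*s + 8)/(3*s^2 + s - 4)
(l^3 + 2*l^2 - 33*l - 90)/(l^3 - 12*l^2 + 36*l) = (l^2 + 8*l + 15)/(l*(l - 6))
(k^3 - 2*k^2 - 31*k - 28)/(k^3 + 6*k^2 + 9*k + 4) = (k - 7)/(k + 1)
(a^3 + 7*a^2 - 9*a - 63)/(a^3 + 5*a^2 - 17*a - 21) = (a + 3)/(a + 1)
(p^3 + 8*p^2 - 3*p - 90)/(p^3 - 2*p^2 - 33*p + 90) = (p + 5)/(p - 5)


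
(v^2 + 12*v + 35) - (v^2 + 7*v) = 5*v + 35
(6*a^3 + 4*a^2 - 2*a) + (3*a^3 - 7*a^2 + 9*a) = 9*a^3 - 3*a^2 + 7*a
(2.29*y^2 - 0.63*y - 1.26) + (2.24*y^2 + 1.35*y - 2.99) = 4.53*y^2 + 0.72*y - 4.25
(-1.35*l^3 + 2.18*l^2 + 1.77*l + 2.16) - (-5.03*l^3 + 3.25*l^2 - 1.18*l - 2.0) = 3.68*l^3 - 1.07*l^2 + 2.95*l + 4.16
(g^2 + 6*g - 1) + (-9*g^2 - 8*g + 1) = -8*g^2 - 2*g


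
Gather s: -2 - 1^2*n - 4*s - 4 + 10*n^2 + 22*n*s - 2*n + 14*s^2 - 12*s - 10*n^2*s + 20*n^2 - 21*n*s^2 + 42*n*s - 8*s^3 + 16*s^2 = 30*n^2 - 3*n - 8*s^3 + s^2*(30 - 21*n) + s*(-10*n^2 + 64*n - 16) - 6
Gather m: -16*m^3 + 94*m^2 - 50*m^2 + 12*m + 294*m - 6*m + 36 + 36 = -16*m^3 + 44*m^2 + 300*m + 72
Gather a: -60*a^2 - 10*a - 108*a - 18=-60*a^2 - 118*a - 18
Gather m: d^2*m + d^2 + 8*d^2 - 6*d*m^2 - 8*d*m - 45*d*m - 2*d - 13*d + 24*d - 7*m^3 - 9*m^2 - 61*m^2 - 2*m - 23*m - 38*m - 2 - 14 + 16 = 9*d^2 + 9*d - 7*m^3 + m^2*(-6*d - 70) + m*(d^2 - 53*d - 63)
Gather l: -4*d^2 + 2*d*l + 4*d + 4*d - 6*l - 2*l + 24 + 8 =-4*d^2 + 8*d + l*(2*d - 8) + 32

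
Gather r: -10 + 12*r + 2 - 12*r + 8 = 0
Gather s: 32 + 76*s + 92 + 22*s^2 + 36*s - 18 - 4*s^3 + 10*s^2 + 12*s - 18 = -4*s^3 + 32*s^2 + 124*s + 88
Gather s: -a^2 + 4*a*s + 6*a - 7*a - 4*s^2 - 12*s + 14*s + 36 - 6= -a^2 - a - 4*s^2 + s*(4*a + 2) + 30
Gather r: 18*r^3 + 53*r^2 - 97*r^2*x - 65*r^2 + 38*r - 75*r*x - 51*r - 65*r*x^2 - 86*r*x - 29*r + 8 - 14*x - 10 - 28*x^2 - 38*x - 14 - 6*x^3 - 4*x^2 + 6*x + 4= 18*r^3 + r^2*(-97*x - 12) + r*(-65*x^2 - 161*x - 42) - 6*x^3 - 32*x^2 - 46*x - 12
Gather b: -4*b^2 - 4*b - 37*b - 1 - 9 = -4*b^2 - 41*b - 10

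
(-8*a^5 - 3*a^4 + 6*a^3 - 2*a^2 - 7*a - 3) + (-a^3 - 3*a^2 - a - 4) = -8*a^5 - 3*a^4 + 5*a^3 - 5*a^2 - 8*a - 7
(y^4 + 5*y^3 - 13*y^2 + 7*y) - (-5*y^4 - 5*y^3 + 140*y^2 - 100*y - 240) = 6*y^4 + 10*y^3 - 153*y^2 + 107*y + 240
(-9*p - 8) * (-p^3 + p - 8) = 9*p^4 + 8*p^3 - 9*p^2 + 64*p + 64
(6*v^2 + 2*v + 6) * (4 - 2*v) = -12*v^3 + 20*v^2 - 4*v + 24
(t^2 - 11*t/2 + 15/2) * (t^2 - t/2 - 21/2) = t^4 - 6*t^3 - t^2/4 + 54*t - 315/4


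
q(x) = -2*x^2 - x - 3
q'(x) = -4*x - 1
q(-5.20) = -51.88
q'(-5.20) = 19.80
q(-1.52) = -6.10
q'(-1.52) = 5.08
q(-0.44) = -2.95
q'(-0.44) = 0.76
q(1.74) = -10.80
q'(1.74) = -7.96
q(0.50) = -4.00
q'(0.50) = -3.00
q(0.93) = -5.66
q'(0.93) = -4.72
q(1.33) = -7.87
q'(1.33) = -6.32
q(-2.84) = -16.29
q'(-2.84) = 10.36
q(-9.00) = -156.00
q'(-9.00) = 35.00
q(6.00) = -81.00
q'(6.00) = -25.00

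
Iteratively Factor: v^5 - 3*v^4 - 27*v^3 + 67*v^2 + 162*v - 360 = (v - 5)*(v^4 + 2*v^3 - 17*v^2 - 18*v + 72) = (v - 5)*(v + 4)*(v^3 - 2*v^2 - 9*v + 18) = (v - 5)*(v + 3)*(v + 4)*(v^2 - 5*v + 6) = (v - 5)*(v - 3)*(v + 3)*(v + 4)*(v - 2)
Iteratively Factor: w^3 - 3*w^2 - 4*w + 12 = (w - 2)*(w^2 - w - 6) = (w - 2)*(w + 2)*(w - 3)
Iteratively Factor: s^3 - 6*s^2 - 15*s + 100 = (s - 5)*(s^2 - s - 20) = (s - 5)*(s + 4)*(s - 5)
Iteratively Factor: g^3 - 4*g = (g)*(g^2 - 4) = g*(g - 2)*(g + 2)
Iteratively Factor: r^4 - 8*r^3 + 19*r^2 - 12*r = (r - 4)*(r^3 - 4*r^2 + 3*r) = (r - 4)*(r - 1)*(r^2 - 3*r) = (r - 4)*(r - 3)*(r - 1)*(r)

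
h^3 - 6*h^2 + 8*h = h*(h - 4)*(h - 2)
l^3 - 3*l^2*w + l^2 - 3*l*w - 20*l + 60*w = (l - 4)*(l + 5)*(l - 3*w)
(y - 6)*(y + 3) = y^2 - 3*y - 18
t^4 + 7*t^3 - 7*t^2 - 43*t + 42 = (t - 2)*(t - 1)*(t + 3)*(t + 7)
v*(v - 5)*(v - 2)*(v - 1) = v^4 - 8*v^3 + 17*v^2 - 10*v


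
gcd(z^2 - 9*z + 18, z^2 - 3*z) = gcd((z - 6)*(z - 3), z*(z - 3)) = z - 3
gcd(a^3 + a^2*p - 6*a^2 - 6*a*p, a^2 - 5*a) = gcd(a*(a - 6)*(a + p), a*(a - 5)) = a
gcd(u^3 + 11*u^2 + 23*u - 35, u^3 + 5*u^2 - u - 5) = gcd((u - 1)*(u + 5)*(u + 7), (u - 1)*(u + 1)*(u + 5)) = u^2 + 4*u - 5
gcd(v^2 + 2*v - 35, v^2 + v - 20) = 1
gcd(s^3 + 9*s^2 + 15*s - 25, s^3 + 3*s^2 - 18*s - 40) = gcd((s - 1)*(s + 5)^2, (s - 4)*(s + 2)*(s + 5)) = s + 5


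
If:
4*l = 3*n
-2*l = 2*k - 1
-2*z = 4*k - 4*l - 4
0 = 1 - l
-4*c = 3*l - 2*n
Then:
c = -1/12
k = -1/2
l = 1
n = 4/3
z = 5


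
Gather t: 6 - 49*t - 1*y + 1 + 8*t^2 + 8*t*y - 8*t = 8*t^2 + t*(8*y - 57) - y + 7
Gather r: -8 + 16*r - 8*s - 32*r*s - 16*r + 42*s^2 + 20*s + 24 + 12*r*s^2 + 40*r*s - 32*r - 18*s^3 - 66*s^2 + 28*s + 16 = r*(12*s^2 + 8*s - 32) - 18*s^3 - 24*s^2 + 40*s + 32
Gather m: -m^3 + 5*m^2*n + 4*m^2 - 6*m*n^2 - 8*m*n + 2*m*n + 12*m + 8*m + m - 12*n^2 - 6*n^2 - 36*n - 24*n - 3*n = -m^3 + m^2*(5*n + 4) + m*(-6*n^2 - 6*n + 21) - 18*n^2 - 63*n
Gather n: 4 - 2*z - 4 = -2*z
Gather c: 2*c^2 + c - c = 2*c^2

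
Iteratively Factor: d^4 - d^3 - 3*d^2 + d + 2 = (d + 1)*(d^3 - 2*d^2 - d + 2) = (d - 1)*(d + 1)*(d^2 - d - 2) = (d - 2)*(d - 1)*(d + 1)*(d + 1)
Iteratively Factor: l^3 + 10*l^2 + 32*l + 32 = (l + 4)*(l^2 + 6*l + 8) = (l + 2)*(l + 4)*(l + 4)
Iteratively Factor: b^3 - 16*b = (b + 4)*(b^2 - 4*b) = (b - 4)*(b + 4)*(b)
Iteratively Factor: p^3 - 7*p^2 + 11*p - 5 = (p - 1)*(p^2 - 6*p + 5) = (p - 5)*(p - 1)*(p - 1)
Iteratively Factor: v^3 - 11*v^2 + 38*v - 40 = (v - 2)*(v^2 - 9*v + 20) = (v - 4)*(v - 2)*(v - 5)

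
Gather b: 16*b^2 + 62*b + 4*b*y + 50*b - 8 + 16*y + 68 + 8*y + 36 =16*b^2 + b*(4*y + 112) + 24*y + 96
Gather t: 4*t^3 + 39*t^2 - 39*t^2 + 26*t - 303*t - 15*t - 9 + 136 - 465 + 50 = 4*t^3 - 292*t - 288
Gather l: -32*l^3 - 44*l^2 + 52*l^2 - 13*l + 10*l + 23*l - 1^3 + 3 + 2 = -32*l^3 + 8*l^2 + 20*l + 4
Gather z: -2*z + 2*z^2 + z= 2*z^2 - z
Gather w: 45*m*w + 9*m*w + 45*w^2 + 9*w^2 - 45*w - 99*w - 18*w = 54*w^2 + w*(54*m - 162)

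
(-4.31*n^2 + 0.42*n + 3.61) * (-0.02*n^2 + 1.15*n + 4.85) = 0.0862*n^4 - 4.9649*n^3 - 20.4927*n^2 + 6.1885*n + 17.5085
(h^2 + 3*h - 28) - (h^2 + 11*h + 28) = -8*h - 56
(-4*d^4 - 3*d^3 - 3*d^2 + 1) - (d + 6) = -4*d^4 - 3*d^3 - 3*d^2 - d - 5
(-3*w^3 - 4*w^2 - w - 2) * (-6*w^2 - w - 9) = 18*w^5 + 27*w^4 + 37*w^3 + 49*w^2 + 11*w + 18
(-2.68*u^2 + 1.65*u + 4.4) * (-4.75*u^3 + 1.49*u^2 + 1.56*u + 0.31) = 12.73*u^5 - 11.8307*u^4 - 22.6223*u^3 + 8.2992*u^2 + 7.3755*u + 1.364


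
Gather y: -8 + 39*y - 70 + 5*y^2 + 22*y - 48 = 5*y^2 + 61*y - 126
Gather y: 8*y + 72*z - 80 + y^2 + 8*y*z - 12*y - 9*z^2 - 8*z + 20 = y^2 + y*(8*z - 4) - 9*z^2 + 64*z - 60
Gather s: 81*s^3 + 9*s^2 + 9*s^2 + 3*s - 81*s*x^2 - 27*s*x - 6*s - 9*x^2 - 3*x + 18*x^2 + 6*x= 81*s^3 + 18*s^2 + s*(-81*x^2 - 27*x - 3) + 9*x^2 + 3*x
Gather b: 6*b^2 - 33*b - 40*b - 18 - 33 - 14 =6*b^2 - 73*b - 65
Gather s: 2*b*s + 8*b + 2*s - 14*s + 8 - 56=8*b + s*(2*b - 12) - 48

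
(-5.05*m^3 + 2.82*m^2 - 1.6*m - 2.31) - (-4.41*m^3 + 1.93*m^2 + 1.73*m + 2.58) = -0.64*m^3 + 0.89*m^2 - 3.33*m - 4.89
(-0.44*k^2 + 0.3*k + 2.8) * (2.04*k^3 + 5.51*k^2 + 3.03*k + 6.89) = -0.8976*k^5 - 1.8124*k^4 + 6.0318*k^3 + 13.3054*k^2 + 10.551*k + 19.292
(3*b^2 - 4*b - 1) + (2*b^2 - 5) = 5*b^2 - 4*b - 6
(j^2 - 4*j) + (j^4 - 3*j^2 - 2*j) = j^4 - 2*j^2 - 6*j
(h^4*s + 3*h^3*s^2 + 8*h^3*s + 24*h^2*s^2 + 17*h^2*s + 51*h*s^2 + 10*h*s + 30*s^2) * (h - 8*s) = h^5*s - 5*h^4*s^2 + 8*h^4*s - 24*h^3*s^3 - 40*h^3*s^2 + 17*h^3*s - 192*h^2*s^3 - 85*h^2*s^2 + 10*h^2*s - 408*h*s^3 - 50*h*s^2 - 240*s^3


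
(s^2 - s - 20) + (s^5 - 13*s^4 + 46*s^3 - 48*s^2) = s^5 - 13*s^4 + 46*s^3 - 47*s^2 - s - 20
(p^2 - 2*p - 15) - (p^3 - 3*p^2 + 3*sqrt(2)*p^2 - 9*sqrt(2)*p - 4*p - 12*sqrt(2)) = -p^3 - 3*sqrt(2)*p^2 + 4*p^2 + 2*p + 9*sqrt(2)*p - 15 + 12*sqrt(2)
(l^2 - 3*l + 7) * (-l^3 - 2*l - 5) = -l^5 + 3*l^4 - 9*l^3 + l^2 + l - 35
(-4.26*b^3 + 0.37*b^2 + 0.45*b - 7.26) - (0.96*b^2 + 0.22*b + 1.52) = -4.26*b^3 - 0.59*b^2 + 0.23*b - 8.78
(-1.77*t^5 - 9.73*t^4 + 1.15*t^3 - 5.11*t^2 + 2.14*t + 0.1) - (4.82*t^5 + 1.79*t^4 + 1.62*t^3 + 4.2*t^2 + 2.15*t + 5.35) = -6.59*t^5 - 11.52*t^4 - 0.47*t^3 - 9.31*t^2 - 0.00999999999999979*t - 5.25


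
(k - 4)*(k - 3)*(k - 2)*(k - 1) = k^4 - 10*k^3 + 35*k^2 - 50*k + 24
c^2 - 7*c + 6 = (c - 6)*(c - 1)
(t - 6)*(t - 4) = t^2 - 10*t + 24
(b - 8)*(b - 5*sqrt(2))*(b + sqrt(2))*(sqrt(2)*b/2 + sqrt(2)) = sqrt(2)*b^4/2 - 3*sqrt(2)*b^3 - 4*b^3 - 13*sqrt(2)*b^2 + 24*b^2 + 30*sqrt(2)*b + 64*b + 80*sqrt(2)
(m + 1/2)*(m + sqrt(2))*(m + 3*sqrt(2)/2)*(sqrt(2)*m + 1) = sqrt(2)*m^4 + sqrt(2)*m^3/2 + 6*m^3 + 3*m^2 + 11*sqrt(2)*m^2/2 + 3*m + 11*sqrt(2)*m/4 + 3/2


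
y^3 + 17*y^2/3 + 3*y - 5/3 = (y - 1/3)*(y + 1)*(y + 5)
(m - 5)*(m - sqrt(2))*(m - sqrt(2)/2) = m^3 - 5*m^2 - 3*sqrt(2)*m^2/2 + m + 15*sqrt(2)*m/2 - 5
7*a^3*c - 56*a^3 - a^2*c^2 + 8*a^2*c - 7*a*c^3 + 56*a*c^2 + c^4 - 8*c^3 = (-7*a + c)*(-a + c)*(a + c)*(c - 8)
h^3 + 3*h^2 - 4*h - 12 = (h - 2)*(h + 2)*(h + 3)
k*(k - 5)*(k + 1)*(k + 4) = k^4 - 21*k^2 - 20*k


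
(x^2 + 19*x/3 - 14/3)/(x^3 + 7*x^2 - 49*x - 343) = (x - 2/3)/(x^2 - 49)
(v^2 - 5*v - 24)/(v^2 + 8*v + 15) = (v - 8)/(v + 5)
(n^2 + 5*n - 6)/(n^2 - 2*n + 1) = (n + 6)/(n - 1)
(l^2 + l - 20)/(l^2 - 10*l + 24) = (l + 5)/(l - 6)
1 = 1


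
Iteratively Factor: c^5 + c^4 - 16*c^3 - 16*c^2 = (c + 4)*(c^4 - 3*c^3 - 4*c^2) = (c - 4)*(c + 4)*(c^3 + c^2) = c*(c - 4)*(c + 4)*(c^2 + c) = c^2*(c - 4)*(c + 4)*(c + 1)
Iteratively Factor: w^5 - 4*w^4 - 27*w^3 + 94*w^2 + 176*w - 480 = (w + 4)*(w^4 - 8*w^3 + 5*w^2 + 74*w - 120) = (w - 2)*(w + 4)*(w^3 - 6*w^2 - 7*w + 60) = (w - 5)*(w - 2)*(w + 4)*(w^2 - w - 12) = (w - 5)*(w - 2)*(w + 3)*(w + 4)*(w - 4)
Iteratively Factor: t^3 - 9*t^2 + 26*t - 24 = (t - 4)*(t^2 - 5*t + 6) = (t - 4)*(t - 2)*(t - 3)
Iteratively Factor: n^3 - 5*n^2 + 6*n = (n - 2)*(n^2 - 3*n) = (n - 3)*(n - 2)*(n)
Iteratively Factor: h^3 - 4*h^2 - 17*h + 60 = (h - 5)*(h^2 + h - 12) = (h - 5)*(h + 4)*(h - 3)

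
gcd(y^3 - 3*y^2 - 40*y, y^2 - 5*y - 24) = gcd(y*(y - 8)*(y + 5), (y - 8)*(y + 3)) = y - 8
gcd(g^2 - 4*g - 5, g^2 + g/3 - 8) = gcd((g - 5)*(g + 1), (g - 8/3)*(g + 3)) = 1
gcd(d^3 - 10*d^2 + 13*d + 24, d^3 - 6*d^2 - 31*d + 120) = d^2 - 11*d + 24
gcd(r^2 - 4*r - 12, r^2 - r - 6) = r + 2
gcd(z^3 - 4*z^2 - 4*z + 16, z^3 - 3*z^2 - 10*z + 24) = z^2 - 6*z + 8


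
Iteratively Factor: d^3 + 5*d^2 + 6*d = (d + 3)*(d^2 + 2*d) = (d + 2)*(d + 3)*(d)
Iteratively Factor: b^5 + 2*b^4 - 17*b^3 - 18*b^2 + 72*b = (b + 3)*(b^4 - b^3 - 14*b^2 + 24*b) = b*(b + 3)*(b^3 - b^2 - 14*b + 24) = b*(b + 3)*(b + 4)*(b^2 - 5*b + 6) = b*(b - 2)*(b + 3)*(b + 4)*(b - 3)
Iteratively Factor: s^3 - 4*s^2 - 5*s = (s)*(s^2 - 4*s - 5) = s*(s + 1)*(s - 5)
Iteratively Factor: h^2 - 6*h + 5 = (h - 5)*(h - 1)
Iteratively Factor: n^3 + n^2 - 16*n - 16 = (n + 1)*(n^2 - 16) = (n + 1)*(n + 4)*(n - 4)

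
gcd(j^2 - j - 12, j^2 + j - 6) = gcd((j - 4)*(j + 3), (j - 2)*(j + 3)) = j + 3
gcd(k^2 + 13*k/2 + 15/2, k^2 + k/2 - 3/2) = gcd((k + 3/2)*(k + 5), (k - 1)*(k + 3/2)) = k + 3/2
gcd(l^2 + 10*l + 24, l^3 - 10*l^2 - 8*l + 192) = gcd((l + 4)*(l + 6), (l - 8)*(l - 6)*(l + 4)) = l + 4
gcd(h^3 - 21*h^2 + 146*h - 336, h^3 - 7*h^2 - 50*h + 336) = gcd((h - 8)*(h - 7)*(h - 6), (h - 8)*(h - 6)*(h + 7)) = h^2 - 14*h + 48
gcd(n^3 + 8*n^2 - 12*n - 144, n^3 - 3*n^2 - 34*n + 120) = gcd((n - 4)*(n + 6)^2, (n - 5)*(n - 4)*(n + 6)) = n^2 + 2*n - 24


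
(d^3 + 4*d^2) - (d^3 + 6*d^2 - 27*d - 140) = -2*d^2 + 27*d + 140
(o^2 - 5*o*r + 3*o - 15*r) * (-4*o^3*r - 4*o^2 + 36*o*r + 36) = -4*o^5*r + 20*o^4*r^2 - 12*o^4*r - 4*o^4 + 60*o^3*r^2 + 56*o^3*r - 12*o^3 - 180*o^2*r^2 + 168*o^2*r + 36*o^2 - 540*o*r^2 - 180*o*r + 108*o - 540*r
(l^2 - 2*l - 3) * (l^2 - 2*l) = l^4 - 4*l^3 + l^2 + 6*l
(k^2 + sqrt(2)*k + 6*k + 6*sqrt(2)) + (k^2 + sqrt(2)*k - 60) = 2*k^2 + 2*sqrt(2)*k + 6*k - 60 + 6*sqrt(2)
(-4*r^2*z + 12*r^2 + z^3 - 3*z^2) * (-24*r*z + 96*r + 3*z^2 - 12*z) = 96*r^3*z^2 - 672*r^3*z + 1152*r^3 - 12*r^2*z^3 + 84*r^2*z^2 - 144*r^2*z - 24*r*z^4 + 168*r*z^3 - 288*r*z^2 + 3*z^5 - 21*z^4 + 36*z^3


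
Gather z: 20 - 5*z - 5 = 15 - 5*z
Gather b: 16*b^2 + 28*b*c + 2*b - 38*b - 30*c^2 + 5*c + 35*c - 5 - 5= 16*b^2 + b*(28*c - 36) - 30*c^2 + 40*c - 10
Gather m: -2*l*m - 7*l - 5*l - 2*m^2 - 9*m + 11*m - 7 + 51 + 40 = -12*l - 2*m^2 + m*(2 - 2*l) + 84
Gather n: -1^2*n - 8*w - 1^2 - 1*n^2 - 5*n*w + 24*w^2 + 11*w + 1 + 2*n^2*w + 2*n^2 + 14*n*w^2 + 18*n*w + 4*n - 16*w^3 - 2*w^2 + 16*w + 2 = n^2*(2*w + 1) + n*(14*w^2 + 13*w + 3) - 16*w^3 + 22*w^2 + 19*w + 2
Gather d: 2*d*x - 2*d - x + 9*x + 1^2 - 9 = d*(2*x - 2) + 8*x - 8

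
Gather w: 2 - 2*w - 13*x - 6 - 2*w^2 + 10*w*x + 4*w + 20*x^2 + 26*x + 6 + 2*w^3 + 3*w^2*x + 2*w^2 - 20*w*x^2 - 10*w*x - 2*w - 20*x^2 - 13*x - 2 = 2*w^3 + 3*w^2*x - 20*w*x^2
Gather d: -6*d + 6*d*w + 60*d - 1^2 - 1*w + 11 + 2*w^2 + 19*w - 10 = d*(6*w + 54) + 2*w^2 + 18*w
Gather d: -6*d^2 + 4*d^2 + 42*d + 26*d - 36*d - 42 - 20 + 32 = -2*d^2 + 32*d - 30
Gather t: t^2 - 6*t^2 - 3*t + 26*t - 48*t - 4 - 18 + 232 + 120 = -5*t^2 - 25*t + 330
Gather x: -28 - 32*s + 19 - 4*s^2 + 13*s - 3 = -4*s^2 - 19*s - 12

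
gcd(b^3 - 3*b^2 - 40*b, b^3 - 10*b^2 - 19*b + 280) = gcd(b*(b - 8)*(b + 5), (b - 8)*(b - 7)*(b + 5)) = b^2 - 3*b - 40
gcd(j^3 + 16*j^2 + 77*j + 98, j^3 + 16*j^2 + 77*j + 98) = j^3 + 16*j^2 + 77*j + 98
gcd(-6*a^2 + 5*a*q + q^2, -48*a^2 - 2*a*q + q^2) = 6*a + q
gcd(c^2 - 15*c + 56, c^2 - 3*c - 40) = c - 8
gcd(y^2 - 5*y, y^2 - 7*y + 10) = y - 5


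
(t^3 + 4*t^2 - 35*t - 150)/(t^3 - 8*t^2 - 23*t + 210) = (t + 5)/(t - 7)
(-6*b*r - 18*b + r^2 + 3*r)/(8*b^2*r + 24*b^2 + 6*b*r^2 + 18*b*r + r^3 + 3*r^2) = (-6*b + r)/(8*b^2 + 6*b*r + r^2)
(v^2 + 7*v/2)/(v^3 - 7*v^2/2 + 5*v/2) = (2*v + 7)/(2*v^2 - 7*v + 5)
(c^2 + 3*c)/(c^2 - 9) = c/(c - 3)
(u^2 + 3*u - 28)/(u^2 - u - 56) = (u - 4)/(u - 8)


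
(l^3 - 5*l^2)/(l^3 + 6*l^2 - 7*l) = l*(l - 5)/(l^2 + 6*l - 7)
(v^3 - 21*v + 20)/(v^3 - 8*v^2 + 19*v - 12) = (v + 5)/(v - 3)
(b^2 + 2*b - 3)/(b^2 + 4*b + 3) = (b - 1)/(b + 1)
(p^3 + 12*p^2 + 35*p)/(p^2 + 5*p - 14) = p*(p + 5)/(p - 2)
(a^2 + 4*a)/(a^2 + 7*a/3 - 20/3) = 3*a/(3*a - 5)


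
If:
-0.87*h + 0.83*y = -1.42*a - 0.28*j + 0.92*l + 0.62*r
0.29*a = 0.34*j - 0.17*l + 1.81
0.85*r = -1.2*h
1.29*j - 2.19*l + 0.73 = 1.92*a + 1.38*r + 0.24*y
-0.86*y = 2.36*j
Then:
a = 3.26151458232575 - 0.4677760225151*y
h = 8.55365473561607 - 0.0187814710311623*y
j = -0.364406779661017*y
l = 0.0691573026154891*y + 5.0832986536796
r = 0.0265150179263467*y - 12.0757478620462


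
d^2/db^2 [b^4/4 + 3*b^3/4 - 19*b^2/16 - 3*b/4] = 3*b^2 + 9*b/2 - 19/8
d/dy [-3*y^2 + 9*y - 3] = 9 - 6*y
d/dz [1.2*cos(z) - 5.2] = -1.2*sin(z)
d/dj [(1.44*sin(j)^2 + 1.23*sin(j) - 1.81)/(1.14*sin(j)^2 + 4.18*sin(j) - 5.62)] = (4.617*sin(j)^2 - 12.0588*sin(j) + 0.653199999999999)*cos(j)/(1.2996*sin(j)^4 + 9.5304*sin(j)^3 + 4.6588*sin(j)^2 - 46.9832*sin(j) + 31.5844)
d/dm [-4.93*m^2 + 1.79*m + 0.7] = 1.79 - 9.86*m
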